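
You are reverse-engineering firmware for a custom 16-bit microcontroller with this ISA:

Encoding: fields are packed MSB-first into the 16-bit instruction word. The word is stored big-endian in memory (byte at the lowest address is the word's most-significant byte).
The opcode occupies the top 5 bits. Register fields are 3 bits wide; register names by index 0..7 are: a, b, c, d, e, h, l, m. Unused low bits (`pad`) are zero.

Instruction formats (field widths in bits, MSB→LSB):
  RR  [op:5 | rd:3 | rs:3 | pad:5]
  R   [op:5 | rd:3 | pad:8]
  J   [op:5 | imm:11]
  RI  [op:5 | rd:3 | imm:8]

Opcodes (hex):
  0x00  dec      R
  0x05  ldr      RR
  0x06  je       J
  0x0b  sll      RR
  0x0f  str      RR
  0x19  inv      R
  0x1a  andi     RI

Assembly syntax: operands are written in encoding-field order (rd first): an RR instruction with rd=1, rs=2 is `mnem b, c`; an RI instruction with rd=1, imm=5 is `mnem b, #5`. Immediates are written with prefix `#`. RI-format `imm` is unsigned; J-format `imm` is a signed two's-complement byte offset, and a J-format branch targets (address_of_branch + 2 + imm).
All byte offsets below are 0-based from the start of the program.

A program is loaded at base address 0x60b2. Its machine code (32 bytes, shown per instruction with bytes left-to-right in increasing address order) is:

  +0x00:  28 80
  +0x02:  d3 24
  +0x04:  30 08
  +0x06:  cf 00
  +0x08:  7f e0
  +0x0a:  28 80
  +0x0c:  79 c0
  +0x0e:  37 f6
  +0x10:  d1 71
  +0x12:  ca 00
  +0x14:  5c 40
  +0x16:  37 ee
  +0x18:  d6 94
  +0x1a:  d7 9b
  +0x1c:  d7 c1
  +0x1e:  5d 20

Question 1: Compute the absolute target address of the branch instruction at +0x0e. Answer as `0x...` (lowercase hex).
0x60b8

@+0e  big-endian(37 f6) = 0x37f6
  top 5b → 0x6 → je [J]
  imm: (w>>0)&0x7ff=0x7f6 (s11→-10) → #-10
  target = base 0x60b2 + off 0x0e + 2 + imm -10 = 0x60b8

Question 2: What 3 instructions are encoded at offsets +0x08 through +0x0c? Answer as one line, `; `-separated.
str m, m; ldr a, e; str b, l

+0x08: 7f e0 ⇒ word 0x7fe0 (big)
  op=0x7fe0>>11=0xf ⇒ str (RR)
  rd@[10:8]=0x7 ⇒ m
  rs@[7:5]=0x7 ⇒ m
+0x0a: 28 80 ⇒ word 0x2880 (big)
  op=0x2880>>11=0x5 ⇒ ldr (RR)
  rd@[10:8]=0x0 ⇒ a
  rs@[7:5]=0x4 ⇒ e
+0x0c: 79 c0 ⇒ word 0x79c0 (big)
  op=0x79c0>>11=0xf ⇒ str (RR)
  rd@[10:8]=0x1 ⇒ b
  rs@[7:5]=0x6 ⇒ l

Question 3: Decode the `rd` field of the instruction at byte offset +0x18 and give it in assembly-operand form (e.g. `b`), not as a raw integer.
@+18  big-endian(d6 94) = 0xd694
  top 5b → 0x1a → andi [RI]
  rd@[10:8]=0x6 ⇒ l
  imm@[7:0]=0x94 ⇒ #148

l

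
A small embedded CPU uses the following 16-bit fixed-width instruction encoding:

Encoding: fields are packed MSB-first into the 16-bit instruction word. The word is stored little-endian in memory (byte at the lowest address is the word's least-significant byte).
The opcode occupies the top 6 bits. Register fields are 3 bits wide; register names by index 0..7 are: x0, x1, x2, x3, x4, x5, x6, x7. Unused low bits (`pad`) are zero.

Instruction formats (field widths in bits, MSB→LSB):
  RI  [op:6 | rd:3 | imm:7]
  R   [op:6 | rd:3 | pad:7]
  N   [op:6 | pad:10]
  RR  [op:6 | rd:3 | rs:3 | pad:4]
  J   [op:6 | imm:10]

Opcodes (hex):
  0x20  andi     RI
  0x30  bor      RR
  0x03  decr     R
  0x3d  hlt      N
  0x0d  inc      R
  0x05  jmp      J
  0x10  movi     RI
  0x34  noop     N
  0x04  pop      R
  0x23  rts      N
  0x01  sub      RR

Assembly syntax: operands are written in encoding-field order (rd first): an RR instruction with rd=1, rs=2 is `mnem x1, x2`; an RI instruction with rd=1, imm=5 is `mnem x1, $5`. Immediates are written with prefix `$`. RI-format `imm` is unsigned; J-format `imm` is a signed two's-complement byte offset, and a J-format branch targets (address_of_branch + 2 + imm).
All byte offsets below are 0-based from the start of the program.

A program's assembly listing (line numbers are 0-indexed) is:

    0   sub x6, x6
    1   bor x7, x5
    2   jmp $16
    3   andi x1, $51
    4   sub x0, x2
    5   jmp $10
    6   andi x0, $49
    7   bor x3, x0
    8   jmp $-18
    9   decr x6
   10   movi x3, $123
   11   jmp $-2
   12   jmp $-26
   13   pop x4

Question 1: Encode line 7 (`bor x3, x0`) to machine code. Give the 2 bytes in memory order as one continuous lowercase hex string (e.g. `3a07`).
80c1

7. bor fields op=0x30:6|rd=3:3|rs=0:3|pad=0:4 → word c180h → 80 c1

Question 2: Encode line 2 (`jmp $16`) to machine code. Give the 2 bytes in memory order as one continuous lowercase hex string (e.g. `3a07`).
1014

2. jmp fields op=0x5:6|imm=16:10 → word 1410h → 10 14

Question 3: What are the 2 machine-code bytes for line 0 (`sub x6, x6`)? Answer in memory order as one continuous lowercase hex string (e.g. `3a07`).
6007

0. sub fields op=0x1:6|rd=6:3|rs=6:3|pad=0:4 → word 0760h → 60 07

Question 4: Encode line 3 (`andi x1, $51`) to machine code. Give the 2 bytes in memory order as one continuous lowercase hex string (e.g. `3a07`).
3. andi fields op=0x20:6|rd=1:3|imm=51:7 → word 80b3h → b3 80

b380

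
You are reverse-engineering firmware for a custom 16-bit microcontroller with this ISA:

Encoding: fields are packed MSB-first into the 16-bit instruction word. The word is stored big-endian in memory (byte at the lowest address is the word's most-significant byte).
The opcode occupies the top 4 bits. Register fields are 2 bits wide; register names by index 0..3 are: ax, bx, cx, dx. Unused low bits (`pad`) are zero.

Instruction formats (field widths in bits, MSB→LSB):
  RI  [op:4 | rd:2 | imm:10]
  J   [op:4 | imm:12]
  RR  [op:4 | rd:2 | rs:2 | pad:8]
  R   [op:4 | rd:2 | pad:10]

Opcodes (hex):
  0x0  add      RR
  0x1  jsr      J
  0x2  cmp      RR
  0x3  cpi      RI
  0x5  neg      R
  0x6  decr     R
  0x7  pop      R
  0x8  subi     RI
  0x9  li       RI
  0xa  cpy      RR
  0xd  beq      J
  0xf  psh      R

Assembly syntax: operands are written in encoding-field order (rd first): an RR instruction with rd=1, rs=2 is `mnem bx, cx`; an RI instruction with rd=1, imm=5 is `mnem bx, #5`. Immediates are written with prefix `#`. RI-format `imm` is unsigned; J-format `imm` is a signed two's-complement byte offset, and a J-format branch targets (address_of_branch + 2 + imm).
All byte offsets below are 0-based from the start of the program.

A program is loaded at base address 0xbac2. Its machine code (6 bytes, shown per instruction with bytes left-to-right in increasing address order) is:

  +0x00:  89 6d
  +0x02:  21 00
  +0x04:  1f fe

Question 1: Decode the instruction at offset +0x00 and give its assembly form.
[00] 89 6d → 0x896d
  opcode bits[15:12]=0x8: subi/RI
  rd@[11:10]=0x2 ⇒ cx
  imm@[9:0]=0x16d ⇒ #365

subi cx, #365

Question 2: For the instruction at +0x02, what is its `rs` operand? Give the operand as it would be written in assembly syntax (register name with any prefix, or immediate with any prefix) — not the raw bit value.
bx

+0x02: 21 00 ⇒ word 0x2100 (big)
  op=0x2100>>12=0x2 ⇒ cmp (RR)
  rd: (w>>10)&0x3=0x0 → ax
  rs: (w>>8)&0x3=0x1 → bx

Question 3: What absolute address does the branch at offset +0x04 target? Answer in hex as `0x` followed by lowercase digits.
@+04  big-endian(1f fe) = 0x1ffe
  op=0x1ffe>>12=0x1 ⇒ jsr (J)
  imm: (w>>0)&0xfff=0xffe (s12→-2) → #-2
  target = base 0xbac2 + off 0x04 + 2 + imm -2 = 0xbac6

0xbac6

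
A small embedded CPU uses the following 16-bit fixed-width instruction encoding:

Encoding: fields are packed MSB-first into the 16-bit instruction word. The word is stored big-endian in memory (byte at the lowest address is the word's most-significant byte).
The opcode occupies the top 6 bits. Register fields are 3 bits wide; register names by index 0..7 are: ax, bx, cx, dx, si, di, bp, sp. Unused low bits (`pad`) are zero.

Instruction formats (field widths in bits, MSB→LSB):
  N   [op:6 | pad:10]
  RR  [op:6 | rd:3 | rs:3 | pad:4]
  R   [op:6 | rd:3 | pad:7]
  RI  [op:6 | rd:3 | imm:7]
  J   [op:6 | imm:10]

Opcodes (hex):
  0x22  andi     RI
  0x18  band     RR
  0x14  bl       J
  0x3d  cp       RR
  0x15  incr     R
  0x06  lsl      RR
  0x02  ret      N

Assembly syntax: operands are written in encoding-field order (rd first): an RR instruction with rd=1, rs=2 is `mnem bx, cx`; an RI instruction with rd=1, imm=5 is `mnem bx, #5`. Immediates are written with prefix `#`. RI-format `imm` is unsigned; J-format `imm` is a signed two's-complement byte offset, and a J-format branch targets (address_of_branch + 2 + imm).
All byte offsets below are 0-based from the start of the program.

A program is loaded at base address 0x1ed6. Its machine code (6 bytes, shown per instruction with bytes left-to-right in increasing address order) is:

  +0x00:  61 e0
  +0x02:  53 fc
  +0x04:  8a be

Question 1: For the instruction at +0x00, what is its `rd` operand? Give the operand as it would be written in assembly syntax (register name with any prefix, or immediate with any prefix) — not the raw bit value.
dx

@+00  big-endian(61 e0) = 0x61e0
  op=0x61e0>>10=0x18 ⇒ band (RR)
  rd: (w>>7)&0x7=0x3 → dx
  rs: (w>>4)&0x7=0x6 → bp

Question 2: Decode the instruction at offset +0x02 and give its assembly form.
@+02  big-endian(53 fc) = 0x53fc
  opcode bits[15:10]=0x14: bl/J
  imm@[9:0]=0x3fc (s10→-4) ⇒ #-4

bl #-4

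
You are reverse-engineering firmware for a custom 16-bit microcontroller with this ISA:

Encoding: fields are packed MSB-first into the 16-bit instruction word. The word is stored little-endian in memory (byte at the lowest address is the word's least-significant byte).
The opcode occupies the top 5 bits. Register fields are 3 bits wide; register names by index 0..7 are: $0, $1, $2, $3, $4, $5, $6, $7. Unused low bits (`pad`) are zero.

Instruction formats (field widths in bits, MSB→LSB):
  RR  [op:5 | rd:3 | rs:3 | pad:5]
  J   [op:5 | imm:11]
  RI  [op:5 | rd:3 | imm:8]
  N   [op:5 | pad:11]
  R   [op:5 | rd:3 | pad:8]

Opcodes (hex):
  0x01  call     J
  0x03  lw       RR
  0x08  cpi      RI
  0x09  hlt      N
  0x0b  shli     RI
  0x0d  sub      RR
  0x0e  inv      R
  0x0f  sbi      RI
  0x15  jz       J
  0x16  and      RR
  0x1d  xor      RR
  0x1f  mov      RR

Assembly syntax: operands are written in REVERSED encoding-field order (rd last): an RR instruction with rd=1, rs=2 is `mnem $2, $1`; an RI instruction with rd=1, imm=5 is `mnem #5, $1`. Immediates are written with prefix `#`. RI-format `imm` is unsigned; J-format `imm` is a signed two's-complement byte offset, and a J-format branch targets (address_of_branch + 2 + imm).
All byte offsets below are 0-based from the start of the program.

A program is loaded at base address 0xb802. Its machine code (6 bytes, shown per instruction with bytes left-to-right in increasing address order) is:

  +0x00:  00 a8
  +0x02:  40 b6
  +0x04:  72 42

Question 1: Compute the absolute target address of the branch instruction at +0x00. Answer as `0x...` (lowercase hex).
off 0x00: read 00 a8 as little → 0xa800
  op=0xa800>>11=0x15 ⇒ jz (J)
  imm@[10:0]=0x0 ⇒ #0
  target = base 0xb802 + off 0x00 + 2 + imm 0 = 0xb804

0xb804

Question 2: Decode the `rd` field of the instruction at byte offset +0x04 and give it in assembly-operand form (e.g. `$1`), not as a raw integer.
off 0x04: read 72 42 as little → 0x4272
  op=0x4272>>11=0x8 ⇒ cpi (RI)
  [10:8] rd=2 = $2
  [7:0] imm=114 = #114

$2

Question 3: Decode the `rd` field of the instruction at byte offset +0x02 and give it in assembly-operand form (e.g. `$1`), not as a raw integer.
off 0x02: read 40 b6 as little → 0xb640
  opcode bits[15:11]=0x16: and/RR
  [10:8] rd=6 = $6
  [7:5] rs=2 = $2

$6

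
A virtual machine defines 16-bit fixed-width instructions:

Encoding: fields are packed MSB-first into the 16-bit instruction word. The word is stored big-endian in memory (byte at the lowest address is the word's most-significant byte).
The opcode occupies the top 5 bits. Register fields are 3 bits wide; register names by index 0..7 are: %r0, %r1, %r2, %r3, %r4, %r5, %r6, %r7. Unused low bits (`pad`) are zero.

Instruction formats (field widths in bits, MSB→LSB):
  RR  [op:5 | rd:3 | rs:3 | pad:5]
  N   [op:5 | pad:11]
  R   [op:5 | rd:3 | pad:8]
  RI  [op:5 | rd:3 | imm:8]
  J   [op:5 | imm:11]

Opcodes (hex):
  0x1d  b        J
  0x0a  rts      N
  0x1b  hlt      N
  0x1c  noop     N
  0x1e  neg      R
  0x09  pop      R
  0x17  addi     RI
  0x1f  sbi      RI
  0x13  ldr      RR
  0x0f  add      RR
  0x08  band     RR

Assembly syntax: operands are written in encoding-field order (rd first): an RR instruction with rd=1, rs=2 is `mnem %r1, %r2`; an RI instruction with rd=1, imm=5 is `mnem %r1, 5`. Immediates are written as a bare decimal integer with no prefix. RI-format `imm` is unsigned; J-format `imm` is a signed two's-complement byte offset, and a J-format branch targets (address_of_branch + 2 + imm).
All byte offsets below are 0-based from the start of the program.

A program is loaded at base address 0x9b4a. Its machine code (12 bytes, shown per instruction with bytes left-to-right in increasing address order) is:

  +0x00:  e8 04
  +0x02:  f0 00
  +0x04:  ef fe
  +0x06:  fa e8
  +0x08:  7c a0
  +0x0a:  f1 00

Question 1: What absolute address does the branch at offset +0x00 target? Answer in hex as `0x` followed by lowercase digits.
0x9b50

off 0x00: read e8 04 as big → 0xe804
  opcode bits[15:11]=0x1d: b/J
  imm@[10:0]=0x4 ⇒ 4
  target = base 0x9b4a + off 0x00 + 2 + imm 4 = 0x9b50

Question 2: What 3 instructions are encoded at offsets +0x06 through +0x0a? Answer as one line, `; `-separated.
sbi %r2, 232; add %r4, %r5; neg %r1

@+06  big-endian(fa e8) = 0xfae8
  op=0xfae8>>11=0x1f ⇒ sbi (RI)
  [10:8] rd=2 = %r2
  [7:0] imm=232 = 232
@+08  big-endian(7c a0) = 0x7ca0
  op=0x7ca0>>11=0xf ⇒ add (RR)
  [10:8] rd=4 = %r4
  [7:5] rs=5 = %r5
@+0a  big-endian(f1 00) = 0xf100
  op=0xf100>>11=0x1e ⇒ neg (R)
  [10:8] rd=1 = %r1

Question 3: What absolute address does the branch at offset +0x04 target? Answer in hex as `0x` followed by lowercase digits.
off 0x04: read ef fe as big → 0xeffe
  opcode bits[15:11]=0x1d: b/J
  imm@[10:0]=0x7fe (s11→-2) ⇒ -2
  target = base 0x9b4a + off 0x04 + 2 + imm -2 = 0x9b4e

0x9b4e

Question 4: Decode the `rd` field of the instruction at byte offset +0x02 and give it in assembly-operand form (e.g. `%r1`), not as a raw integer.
+0x02: f0 00 ⇒ word 0xf000 (big)
  opcode bits[15:11]=0x1e: neg/R
  rd@[10:8]=0x0 ⇒ %r0

%r0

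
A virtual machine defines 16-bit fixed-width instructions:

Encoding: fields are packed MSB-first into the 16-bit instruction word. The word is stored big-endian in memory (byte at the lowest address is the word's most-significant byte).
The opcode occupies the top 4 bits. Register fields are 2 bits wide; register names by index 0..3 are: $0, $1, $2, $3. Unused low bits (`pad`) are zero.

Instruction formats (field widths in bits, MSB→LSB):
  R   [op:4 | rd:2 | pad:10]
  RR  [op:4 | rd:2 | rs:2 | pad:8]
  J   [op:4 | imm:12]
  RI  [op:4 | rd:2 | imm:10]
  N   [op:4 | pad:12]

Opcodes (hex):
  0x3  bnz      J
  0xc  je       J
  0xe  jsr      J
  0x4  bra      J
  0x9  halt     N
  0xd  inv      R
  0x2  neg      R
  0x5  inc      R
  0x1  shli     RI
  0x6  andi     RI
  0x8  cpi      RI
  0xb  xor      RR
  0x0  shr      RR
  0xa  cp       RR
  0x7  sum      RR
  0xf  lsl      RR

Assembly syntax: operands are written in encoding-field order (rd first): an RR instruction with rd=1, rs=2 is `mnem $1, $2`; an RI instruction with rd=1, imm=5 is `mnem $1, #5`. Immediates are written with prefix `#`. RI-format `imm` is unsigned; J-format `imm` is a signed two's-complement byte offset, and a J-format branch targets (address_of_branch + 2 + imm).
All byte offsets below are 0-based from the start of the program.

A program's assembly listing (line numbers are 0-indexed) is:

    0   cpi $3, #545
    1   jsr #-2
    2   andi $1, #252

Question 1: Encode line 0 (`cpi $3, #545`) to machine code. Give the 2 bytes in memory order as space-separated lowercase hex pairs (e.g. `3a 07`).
8e 21

L0: cpi op=0x8:4|rd=3:2|imm=545:10 ⇒ 0x8e21 ⇒ big 8e 21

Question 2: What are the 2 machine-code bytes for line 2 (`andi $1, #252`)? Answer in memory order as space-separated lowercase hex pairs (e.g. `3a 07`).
64 fc

L2: andi op=0x6:4|rd=1:2|imm=252:10 ⇒ 0x64fc ⇒ big 64 fc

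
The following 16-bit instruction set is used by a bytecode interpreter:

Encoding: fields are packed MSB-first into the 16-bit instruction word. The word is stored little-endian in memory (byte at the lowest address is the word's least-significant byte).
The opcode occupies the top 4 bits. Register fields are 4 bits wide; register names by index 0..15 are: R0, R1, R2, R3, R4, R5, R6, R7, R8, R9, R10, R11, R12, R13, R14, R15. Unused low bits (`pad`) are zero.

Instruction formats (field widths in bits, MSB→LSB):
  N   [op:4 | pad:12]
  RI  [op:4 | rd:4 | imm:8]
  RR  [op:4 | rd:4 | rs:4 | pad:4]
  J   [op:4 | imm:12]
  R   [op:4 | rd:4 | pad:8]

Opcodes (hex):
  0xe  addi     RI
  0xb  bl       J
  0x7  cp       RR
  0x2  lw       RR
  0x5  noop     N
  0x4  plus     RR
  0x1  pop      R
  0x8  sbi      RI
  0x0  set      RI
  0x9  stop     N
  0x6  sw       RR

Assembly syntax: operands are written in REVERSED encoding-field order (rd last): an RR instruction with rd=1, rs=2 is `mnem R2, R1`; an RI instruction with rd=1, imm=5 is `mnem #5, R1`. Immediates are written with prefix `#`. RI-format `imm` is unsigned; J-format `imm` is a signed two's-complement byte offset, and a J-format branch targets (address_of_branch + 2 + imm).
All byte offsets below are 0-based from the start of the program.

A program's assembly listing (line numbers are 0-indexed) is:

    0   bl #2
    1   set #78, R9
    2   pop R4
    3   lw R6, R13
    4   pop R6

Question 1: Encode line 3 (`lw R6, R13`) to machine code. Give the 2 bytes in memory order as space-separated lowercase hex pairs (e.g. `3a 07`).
60 2d

3. lw fields op=0x2:4|rd=13:4|rs=6:4|pad=0:4 → word 2d60h → 60 2d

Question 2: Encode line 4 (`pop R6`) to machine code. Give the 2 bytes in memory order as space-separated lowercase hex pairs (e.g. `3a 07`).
4. pop fields op=0x1:4|rd=6:4|pad=0:8 → word 1600h → 00 16

00 16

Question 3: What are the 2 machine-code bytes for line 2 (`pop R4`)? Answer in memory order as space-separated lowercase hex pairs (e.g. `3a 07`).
2. pop fields op=0x1:4|rd=4:4|pad=0:8 → word 1400h → 00 14

00 14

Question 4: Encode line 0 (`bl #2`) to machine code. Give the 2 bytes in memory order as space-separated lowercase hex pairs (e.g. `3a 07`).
line 0 (bl): pack op=0xb:4|imm=2:12 = 0xb002; little→ 02 b0

02 b0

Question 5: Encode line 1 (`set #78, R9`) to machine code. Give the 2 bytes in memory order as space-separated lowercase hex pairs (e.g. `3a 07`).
L1: set op=0x0:4|rd=9:4|imm=78:8 ⇒ 0x094e ⇒ little 4e 09

4e 09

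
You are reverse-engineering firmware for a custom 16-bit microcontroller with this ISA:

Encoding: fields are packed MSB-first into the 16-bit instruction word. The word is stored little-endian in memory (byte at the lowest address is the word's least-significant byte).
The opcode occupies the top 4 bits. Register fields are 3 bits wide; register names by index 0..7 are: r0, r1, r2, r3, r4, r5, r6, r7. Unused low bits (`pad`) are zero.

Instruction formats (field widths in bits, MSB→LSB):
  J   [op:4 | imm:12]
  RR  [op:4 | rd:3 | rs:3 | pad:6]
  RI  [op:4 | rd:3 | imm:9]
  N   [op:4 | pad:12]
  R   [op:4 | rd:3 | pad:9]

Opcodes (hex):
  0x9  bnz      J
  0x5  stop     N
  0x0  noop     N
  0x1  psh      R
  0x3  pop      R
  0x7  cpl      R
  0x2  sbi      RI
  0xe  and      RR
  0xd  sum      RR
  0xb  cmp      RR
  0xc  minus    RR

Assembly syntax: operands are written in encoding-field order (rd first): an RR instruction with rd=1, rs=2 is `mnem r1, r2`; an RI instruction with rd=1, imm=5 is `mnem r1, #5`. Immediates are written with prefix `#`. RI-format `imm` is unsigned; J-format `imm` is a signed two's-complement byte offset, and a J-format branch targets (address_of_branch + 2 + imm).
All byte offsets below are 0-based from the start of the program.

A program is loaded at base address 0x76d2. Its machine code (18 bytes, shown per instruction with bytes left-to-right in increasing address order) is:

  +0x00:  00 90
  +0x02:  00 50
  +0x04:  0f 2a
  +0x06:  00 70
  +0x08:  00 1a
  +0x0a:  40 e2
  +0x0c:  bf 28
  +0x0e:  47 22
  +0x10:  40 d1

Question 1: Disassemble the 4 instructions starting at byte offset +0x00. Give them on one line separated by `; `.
bnz #0; stop; sbi r5, #15; cpl r0

off 0x00: read 00 90 as little → 0x9000
  top 4b → 0x9 → bnz [J]
  imm@[11:0]=0x0 ⇒ #0
off 0x02: read 00 50 as little → 0x5000
  top 4b → 0x5 → stop [N]
off 0x04: read 0f 2a as little → 0x2a0f
  top 4b → 0x2 → sbi [RI]
  rd@[11:9]=0x5 ⇒ r5
  imm@[8:0]=0xf ⇒ #15
off 0x06: read 00 70 as little → 0x7000
  top 4b → 0x7 → cpl [R]
  rd@[11:9]=0x0 ⇒ r0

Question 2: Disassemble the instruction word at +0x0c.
[0c] bf 28 → 0x28bf
  top 4b → 0x2 → sbi [RI]
  rd: (w>>9)&0x7=0x4 → r4
  imm: (w>>0)&0x1ff=0xbf → #191

sbi r4, #191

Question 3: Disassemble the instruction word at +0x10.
sum r0, r5

off 0x10: read 40 d1 as little → 0xd140
  top 4b → 0xd → sum [RR]
  rd@[11:9]=0x0 ⇒ r0
  rs@[8:6]=0x5 ⇒ r5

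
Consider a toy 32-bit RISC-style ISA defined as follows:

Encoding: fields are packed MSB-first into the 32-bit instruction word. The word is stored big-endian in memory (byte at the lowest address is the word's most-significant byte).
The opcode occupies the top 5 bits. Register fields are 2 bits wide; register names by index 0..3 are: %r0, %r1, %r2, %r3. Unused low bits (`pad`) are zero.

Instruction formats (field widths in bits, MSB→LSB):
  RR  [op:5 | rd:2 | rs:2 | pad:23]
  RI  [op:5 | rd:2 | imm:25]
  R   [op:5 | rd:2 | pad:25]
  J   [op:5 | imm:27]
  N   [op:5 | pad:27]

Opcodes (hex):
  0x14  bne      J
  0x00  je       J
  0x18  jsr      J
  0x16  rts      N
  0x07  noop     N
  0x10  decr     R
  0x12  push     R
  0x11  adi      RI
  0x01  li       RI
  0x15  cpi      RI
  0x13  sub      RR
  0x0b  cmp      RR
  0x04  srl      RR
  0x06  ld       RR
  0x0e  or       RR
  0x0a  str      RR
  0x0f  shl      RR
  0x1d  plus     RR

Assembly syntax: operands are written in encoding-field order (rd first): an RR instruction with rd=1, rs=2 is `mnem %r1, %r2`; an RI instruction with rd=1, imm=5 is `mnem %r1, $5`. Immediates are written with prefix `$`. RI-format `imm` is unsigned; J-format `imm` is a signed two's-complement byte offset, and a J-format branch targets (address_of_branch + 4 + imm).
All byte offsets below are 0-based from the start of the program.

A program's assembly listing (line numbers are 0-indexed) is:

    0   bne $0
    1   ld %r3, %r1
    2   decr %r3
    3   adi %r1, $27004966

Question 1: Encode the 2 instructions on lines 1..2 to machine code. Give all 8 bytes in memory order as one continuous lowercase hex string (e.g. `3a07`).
1. ld fields op=0x6:5|rd=3:2|rs=1:2|pad=0:23 → word 36800000h → 36 80 00 00
2. decr fields op=0x10:5|rd=3:2|pad=0:25 → word 86000000h → 86 00 00 00

3680000086000000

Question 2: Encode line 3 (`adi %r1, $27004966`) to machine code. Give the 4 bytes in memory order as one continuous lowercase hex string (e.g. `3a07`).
8b9c1026

3. adi fields op=0x11:5|rd=1:2|imm=27004966:25 → word 8b9c1026h → 8b 9c 10 26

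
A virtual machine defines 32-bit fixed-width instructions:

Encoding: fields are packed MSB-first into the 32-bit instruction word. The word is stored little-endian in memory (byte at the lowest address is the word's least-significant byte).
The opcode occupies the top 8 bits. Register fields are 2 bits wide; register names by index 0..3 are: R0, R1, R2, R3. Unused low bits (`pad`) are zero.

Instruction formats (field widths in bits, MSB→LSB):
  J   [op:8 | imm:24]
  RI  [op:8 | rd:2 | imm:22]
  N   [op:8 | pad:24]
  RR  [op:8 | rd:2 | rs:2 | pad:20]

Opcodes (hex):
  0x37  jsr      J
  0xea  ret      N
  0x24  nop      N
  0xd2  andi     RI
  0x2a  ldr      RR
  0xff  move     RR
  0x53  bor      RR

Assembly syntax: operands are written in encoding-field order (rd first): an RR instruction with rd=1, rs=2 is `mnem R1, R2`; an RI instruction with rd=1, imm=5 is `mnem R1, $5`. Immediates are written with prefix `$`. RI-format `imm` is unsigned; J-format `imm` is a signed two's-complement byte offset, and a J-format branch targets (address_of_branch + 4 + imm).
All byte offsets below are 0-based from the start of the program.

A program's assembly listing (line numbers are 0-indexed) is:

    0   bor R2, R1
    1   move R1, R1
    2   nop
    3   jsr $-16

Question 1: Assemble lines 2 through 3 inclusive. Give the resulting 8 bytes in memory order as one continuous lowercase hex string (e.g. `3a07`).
2. nop fields op=0x24:8|pad=0:24 → word 24000000h → 00 00 00 24
3. jsr fields op=0x37:8|imm=-16:24 → word 37fffff0h → f0 ff ff 37

00000024f0ffff37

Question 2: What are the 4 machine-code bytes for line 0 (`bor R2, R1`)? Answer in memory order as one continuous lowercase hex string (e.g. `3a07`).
line 0 (bor): pack op=0x53:8|rd=2:2|rs=1:2|pad=0:20 = 0x53900000; little→ 00 00 90 53

00009053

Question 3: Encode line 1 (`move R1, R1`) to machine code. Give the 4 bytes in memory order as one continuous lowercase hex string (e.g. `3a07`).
000050ff

1. move fields op=0xff:8|rd=1:2|rs=1:2|pad=0:20 → word ff500000h → 00 00 50 ff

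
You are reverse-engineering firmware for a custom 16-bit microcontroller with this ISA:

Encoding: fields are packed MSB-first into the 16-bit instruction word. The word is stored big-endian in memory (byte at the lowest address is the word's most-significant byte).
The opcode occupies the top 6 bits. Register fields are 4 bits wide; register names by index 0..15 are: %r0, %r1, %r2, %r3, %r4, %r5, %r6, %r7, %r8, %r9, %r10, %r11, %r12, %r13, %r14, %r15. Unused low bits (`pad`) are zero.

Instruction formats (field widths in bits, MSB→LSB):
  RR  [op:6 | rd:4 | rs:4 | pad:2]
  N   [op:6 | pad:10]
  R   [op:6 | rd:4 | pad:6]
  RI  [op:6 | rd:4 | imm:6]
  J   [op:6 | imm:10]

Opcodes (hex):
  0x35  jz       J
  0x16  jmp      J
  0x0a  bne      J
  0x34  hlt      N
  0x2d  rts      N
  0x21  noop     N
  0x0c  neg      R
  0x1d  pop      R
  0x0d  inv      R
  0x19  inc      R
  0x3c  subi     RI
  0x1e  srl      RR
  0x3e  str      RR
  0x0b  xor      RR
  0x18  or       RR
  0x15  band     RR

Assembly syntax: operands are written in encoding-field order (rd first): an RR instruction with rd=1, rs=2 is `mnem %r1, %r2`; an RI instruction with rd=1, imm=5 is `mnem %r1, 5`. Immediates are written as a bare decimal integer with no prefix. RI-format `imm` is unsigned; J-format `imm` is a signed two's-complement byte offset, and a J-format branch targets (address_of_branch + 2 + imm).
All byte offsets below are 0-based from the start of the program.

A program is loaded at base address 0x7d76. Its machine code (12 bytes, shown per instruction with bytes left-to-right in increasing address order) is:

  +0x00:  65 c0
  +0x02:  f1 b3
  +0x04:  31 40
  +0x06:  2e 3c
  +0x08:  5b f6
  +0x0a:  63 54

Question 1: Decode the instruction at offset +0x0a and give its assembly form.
or %r13, %r5

+0x0a: 63 54 ⇒ word 0x6354 (big)
  opcode bits[15:10]=0x18: or/RR
  rd: (w>>6)&0xf=0xd → %r13
  rs: (w>>2)&0xf=0x5 → %r5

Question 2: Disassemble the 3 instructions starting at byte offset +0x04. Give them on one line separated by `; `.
neg %r5; xor %r8, %r15; jmp -10

@+04  big-endian(31 40) = 0x3140
  op=0x3140>>10=0xc ⇒ neg (R)
  [9:6] rd=5 = %r5
@+06  big-endian(2e 3c) = 0x2e3c
  op=0x2e3c>>10=0xb ⇒ xor (RR)
  [9:6] rd=8 = %r8
  [5:2] rs=15 = %r15
@+08  big-endian(5b f6) = 0x5bf6
  op=0x5bf6>>10=0x16 ⇒ jmp (J)
  [9:0] imm=1014 (s10→-10) = -10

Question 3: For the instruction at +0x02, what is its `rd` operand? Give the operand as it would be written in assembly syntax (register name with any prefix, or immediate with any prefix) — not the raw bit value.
[02] f1 b3 → 0xf1b3
  opcode bits[15:10]=0x3c: subi/RI
  [9:6] rd=6 = %r6
  [5:0] imm=51 = 51

%r6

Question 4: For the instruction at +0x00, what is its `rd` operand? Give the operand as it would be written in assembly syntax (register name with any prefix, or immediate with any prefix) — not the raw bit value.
%r7

@+00  big-endian(65 c0) = 0x65c0
  opcode bits[15:10]=0x19: inc/R
  rd: (w>>6)&0xf=0x7 → %r7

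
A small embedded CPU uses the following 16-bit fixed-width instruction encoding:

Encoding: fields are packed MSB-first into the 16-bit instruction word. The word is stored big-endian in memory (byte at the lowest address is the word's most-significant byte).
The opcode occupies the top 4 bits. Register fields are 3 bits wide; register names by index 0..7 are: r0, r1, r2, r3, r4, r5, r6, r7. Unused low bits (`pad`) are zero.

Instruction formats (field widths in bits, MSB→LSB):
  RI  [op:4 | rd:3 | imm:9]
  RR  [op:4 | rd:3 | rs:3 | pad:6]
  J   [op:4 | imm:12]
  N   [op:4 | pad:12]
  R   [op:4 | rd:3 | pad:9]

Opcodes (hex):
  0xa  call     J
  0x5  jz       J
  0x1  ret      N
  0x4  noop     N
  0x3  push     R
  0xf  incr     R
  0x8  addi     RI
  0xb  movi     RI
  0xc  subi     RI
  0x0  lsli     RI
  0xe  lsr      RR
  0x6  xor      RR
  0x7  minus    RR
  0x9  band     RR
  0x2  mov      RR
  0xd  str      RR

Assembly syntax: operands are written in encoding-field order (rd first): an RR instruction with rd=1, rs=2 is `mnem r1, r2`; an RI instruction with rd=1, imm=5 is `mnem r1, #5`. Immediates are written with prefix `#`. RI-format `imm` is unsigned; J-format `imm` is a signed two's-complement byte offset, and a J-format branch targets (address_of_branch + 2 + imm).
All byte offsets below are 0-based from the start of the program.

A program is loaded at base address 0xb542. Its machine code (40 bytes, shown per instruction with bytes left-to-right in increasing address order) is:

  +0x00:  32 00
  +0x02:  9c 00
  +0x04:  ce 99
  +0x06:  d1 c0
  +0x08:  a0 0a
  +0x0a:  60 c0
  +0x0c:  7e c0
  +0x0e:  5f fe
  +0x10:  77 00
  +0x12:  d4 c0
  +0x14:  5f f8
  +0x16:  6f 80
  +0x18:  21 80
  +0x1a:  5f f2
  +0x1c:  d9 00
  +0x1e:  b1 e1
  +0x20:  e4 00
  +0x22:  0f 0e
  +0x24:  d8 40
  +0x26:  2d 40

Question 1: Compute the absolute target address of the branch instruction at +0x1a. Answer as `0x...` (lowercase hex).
@+1a  big-endian(5f f2) = 0x5ff2
  top 4b → 0x5 → jz [J]
  imm: (w>>0)&0xfff=0xff2 (s12→-14) → #-14
  target = base 0xb542 + off 0x1a + 2 + imm -14 = 0xb550

0xb550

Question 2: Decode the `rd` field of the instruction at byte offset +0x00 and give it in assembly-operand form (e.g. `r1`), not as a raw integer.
r1

@+00  big-endian(32 00) = 0x3200
  op=0x3200>>12=0x3 ⇒ push (R)
  rd@[11:9]=0x1 ⇒ r1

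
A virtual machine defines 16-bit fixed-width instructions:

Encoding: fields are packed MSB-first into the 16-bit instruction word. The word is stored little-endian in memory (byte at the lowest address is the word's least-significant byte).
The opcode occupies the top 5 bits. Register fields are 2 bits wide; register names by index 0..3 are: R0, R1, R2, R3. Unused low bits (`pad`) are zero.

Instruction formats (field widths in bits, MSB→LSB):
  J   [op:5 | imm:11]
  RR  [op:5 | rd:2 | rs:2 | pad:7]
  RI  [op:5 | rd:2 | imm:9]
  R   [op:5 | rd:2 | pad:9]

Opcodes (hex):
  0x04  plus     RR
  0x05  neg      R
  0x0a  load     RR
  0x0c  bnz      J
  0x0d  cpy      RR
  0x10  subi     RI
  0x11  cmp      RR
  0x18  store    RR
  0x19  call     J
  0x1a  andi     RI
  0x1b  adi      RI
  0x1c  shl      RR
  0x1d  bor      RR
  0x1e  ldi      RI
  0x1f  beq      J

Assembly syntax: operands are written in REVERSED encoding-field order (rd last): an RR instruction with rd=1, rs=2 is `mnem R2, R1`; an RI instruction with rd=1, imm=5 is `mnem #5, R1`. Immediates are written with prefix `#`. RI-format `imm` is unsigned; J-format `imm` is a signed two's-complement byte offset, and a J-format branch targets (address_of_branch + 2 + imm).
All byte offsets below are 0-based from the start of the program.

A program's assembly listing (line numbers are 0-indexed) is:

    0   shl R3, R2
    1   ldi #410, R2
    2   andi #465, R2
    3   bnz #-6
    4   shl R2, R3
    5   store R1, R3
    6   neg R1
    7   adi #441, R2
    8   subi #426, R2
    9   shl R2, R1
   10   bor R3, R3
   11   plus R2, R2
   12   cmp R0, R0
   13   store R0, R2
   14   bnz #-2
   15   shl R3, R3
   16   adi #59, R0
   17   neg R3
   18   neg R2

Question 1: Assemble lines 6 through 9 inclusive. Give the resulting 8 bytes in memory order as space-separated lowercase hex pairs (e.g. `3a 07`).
line 6 (neg): pack op=0x5:5|rd=1:2|pad=0:9 = 0x2a00; little→ 00 2a
line 7 (adi): pack op=0x1b:5|rd=2:2|imm=441:9 = 0xddb9; little→ b9 dd
line 8 (subi): pack op=0x10:5|rd=2:2|imm=426:9 = 0x85aa; little→ aa 85
line 9 (shl): pack op=0x1c:5|rd=1:2|rs=2:2|pad=0:7 = 0xe300; little→ 00 e3

00 2a b9 dd aa 85 00 e3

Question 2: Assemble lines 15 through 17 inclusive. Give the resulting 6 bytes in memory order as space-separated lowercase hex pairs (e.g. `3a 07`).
L15: shl op=0x1c:5|rd=3:2|rs=3:2|pad=0:7 ⇒ 0xe780 ⇒ little 80 e7
L16: adi op=0x1b:5|rd=0:2|imm=59:9 ⇒ 0xd83b ⇒ little 3b d8
L17: neg op=0x5:5|rd=3:2|pad=0:9 ⇒ 0x2e00 ⇒ little 00 2e

80 e7 3b d8 00 2e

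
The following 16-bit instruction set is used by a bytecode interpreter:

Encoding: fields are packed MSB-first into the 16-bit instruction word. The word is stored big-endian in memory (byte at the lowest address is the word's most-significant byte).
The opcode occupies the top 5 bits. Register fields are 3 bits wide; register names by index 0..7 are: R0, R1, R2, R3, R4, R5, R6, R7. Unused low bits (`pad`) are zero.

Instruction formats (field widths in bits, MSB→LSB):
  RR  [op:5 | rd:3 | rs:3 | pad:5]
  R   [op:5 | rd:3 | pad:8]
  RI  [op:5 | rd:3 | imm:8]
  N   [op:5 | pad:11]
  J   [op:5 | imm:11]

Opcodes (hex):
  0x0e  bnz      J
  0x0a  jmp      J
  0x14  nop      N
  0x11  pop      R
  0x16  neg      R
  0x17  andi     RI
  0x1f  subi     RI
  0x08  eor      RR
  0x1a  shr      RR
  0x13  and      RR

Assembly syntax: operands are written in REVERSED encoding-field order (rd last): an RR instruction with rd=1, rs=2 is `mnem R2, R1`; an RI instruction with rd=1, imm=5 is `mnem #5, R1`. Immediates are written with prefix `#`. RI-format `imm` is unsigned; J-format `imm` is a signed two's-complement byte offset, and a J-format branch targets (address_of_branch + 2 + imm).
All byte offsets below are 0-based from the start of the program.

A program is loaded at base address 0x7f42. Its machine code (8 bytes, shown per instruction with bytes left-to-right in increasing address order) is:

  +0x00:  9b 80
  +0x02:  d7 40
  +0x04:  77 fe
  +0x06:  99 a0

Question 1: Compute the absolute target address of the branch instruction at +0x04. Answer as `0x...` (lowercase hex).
@+04  big-endian(77 fe) = 0x77fe
  op=0x77fe>>11=0xe ⇒ bnz (J)
  [10:0] imm=2046 (s11→-2) = #-2
  target = base 0x7f42 + off 0x04 + 2 + imm -2 = 0x7f46

0x7f46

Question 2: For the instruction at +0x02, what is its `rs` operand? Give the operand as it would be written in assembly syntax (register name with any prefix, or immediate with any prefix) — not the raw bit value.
R2

+0x02: d7 40 ⇒ word 0xd740 (big)
  opcode bits[15:11]=0x1a: shr/RR
  [10:8] rd=7 = R7
  [7:5] rs=2 = R2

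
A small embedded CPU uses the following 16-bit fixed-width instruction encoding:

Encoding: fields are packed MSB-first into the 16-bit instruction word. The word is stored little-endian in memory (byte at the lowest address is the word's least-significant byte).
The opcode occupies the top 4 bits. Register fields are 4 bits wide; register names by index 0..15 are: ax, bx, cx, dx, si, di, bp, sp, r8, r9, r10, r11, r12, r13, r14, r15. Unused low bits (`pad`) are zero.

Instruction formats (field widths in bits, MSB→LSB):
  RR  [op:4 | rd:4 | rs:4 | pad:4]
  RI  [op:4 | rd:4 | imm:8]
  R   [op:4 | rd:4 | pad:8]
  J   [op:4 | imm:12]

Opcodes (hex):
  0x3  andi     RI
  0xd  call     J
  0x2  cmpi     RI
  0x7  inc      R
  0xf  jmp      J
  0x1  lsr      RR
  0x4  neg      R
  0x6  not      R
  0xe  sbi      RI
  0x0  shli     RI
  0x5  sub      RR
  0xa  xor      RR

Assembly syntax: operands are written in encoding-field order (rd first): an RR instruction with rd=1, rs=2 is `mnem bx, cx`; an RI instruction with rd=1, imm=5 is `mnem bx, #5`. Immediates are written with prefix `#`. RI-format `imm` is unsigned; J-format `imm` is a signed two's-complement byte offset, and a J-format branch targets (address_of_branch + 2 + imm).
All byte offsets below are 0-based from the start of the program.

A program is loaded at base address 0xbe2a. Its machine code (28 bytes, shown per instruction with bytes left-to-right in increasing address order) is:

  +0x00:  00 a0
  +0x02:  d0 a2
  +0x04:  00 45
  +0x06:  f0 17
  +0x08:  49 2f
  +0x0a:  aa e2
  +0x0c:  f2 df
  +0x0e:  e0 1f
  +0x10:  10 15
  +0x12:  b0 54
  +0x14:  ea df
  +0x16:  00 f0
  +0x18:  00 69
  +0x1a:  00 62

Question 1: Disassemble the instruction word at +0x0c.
call #-14

@+0c  little-endian(f2 df) = 0xdff2
  top 4b → 0xd → call [J]
  [11:0] imm=4082 (s12→-14) = #-14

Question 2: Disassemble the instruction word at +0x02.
xor cx, r13

[02] d0 a2 → 0xa2d0
  op=0xa2d0>>12=0xa ⇒ xor (RR)
  [11:8] rd=2 = cx
  [7:4] rs=13 = r13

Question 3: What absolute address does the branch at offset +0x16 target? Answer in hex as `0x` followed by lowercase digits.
off 0x16: read 00 f0 as little → 0xf000
  opcode bits[15:12]=0xf: jmp/J
  imm@[11:0]=0x0 ⇒ #0
  target = base 0xbe2a + off 0x16 + 2 + imm 0 = 0xbe42

0xbe42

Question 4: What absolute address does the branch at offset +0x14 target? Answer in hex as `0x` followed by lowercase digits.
off 0x14: read ea df as little → 0xdfea
  opcode bits[15:12]=0xd: call/J
  imm: (w>>0)&0xfff=0xfea (s12→-22) → #-22
  target = base 0xbe2a + off 0x14 + 2 + imm -22 = 0xbe2a

0xbe2a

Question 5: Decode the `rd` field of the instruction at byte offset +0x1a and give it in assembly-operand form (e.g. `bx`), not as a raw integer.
@+1a  little-endian(00 62) = 0x6200
  top 4b → 0x6 → not [R]
  rd: (w>>8)&0xf=0x2 → cx

cx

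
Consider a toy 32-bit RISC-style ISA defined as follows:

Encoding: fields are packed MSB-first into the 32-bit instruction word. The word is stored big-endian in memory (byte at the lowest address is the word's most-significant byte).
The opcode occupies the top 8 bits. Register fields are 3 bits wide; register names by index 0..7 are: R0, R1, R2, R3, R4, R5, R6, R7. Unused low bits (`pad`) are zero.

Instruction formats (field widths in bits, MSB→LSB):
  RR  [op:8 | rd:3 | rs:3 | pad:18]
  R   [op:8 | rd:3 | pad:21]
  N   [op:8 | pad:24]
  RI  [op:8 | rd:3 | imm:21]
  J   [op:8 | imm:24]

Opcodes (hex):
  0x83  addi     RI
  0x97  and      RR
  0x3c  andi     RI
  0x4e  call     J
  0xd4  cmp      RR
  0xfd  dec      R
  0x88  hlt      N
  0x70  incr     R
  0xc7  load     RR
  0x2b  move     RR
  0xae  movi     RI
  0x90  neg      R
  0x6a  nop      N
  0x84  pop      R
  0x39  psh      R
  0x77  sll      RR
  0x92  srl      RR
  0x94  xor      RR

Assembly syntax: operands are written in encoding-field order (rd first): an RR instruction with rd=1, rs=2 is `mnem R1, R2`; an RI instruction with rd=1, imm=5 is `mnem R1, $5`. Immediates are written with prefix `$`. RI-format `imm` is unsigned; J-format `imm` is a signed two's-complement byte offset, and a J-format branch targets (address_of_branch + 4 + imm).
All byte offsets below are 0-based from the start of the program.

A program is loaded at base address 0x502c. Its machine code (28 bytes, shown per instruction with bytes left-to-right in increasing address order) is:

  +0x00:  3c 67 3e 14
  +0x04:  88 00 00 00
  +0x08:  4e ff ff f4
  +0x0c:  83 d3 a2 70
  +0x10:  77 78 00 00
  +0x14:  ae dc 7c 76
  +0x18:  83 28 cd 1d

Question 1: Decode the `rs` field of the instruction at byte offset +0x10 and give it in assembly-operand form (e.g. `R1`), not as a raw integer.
off 0x10: read 77 78 00 00 as big → 0x77780000
  top 8b → 0x77 → sll [RR]
  rd@[23:21]=0x3 ⇒ R3
  rs@[20:18]=0x6 ⇒ R6

R6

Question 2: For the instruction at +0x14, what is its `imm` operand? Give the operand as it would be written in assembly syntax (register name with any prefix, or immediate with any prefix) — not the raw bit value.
off 0x14: read ae dc 7c 76 as big → 0xaedc7c76
  op=0xaedc7c76>>24=0xae ⇒ movi (RI)
  rd: (w>>21)&0x7=0x6 → R6
  imm: (w>>0)&0x1fffff=0x1c7c76 → $1866870

$1866870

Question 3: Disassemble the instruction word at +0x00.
andi R3, $474644

+0x00: 3c 67 3e 14 ⇒ word 0x3c673e14 (big)
  top 8b → 0x3c → andi [RI]
  [23:21] rd=3 = R3
  [20:0] imm=474644 = $474644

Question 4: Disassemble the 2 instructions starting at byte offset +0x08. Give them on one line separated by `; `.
call $-12; addi R6, $1286768

[08] 4e ff ff f4 → 0x4efffff4
  top 8b → 0x4e → call [J]
  [23:0] imm=16777204 (s24→-12) = $-12
[0c] 83 d3 a2 70 → 0x83d3a270
  top 8b → 0x83 → addi [RI]
  [23:21] rd=6 = R6
  [20:0] imm=1286768 = $1286768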